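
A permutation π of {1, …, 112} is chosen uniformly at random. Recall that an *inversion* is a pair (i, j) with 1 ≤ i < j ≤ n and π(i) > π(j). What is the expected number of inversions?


Write X = Σ X_I over the C(112, 2) = 6216 pairs i < j, with X_I the indicator of one inversion.
There are 6216 indicators.
For each fixed pair i < j, the values π(i) and π(j) are two distinct elements of {1, …, 112} in uniformly random order; by symmetry P[π(i) > π(j)] = 1/2.
By linearity: E[X] = 6216 · (1/2) = C(112, 2) · (1/2) = 6216/2 = 3108 ≈ 3108.000.

E[X] = 3108 = 3108.000.


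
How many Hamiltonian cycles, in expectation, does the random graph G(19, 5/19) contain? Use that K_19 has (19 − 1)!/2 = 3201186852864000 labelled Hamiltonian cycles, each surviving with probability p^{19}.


K_19 has (19 − 1)!/2 = 3201186852864000 labelled Hamiltonian cycles.
For each such Hamiltonian cycle H, let X_H = 1 if all 19 edges of H are present in G. Then P[X_H = 1] = p^{19} = (5/19)^{19} = 19073486328125/1978419655660313589123979.
By linearity: E[X] = Σ_H E[X_H] = 3201186852864000 · p^{19} = 3201186852864000 · 19073486328125/1978419655660313589123979 = 61057793671875000000000000000/1978419655660313589123979.
Numerically: E[X] ≈ 30862.

E[X] = 3201186852864000 · (5/19)^{19} = 61057793671875000000000000000/1978419655660313589123979 ≈ 30862.


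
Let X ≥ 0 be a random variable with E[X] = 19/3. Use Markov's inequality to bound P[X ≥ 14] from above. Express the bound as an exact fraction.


μ = E[X] = 19/3, a = 14.
Markov: P[X ≥ 14] ≤ μ/a = (19/3)/14 = 19/42.
Numerically: ≈ 0.45238.
(Since a = 14 > μ = 6.33333, the bound 19/42 is < 1 and informative.)

P[X ≥ 14] ≤ 19/42 ≈ 0.45238.


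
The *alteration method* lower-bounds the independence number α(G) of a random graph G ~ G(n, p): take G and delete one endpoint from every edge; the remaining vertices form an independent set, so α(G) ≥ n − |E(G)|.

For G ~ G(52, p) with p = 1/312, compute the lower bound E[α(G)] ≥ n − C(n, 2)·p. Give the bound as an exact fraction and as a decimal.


E[|E(G)|] = C(52, 2)·p = 1326 · (1/312) = 17/4.
E[α(G)] ≥ n − E[|E(G)|] = 52 − 17/4 = 191/4.
Numerically: ≈ 47.750.
(This is only a lower bound; the true E[α(G)] may be larger.)

E[α(G)] ≥ 191/4 ≈ 47.750.


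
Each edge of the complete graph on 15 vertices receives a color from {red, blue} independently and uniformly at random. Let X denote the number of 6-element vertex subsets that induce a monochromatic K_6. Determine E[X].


Let X = Σ_S X_S over the C(15, 6) = 5005 subsets S of size 6, where X_S = 1 if the K_6 on S is monochromatic.
For a fixed S, the K_6 on S has C(6, 2) = 15 edges. P[all 15 edges red] = (1/2)^15, and likewise for blue, so P[monochromatic] = 2·(1/2)^15 = 2^{1 − 15} = 1/16384.
By linearity: E[X] = C(15, 6) · 2^{1 − 15} = 5005 · 1/16384 = 5005/16384.
Numerically: E[X] ≈ 0.3055.

E[X] = C(15,6)·2^(1−C(6,2)) = 5005/16384 ≈ 0.3055.


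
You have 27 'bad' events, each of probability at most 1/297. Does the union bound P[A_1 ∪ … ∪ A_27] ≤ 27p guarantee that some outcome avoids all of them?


Union bound: P[∪_{i=1}^{27} A_i] ≤ Σ_i P[A_i] ≤ 27·p = 27·(1/297) = 1/11.
Numerically: 1/11 ≈ 0.09091.
Is 1/11 < 1? YES.
Since P[∪ A_i] ≤ 1/11 < 1, the complement has P[∩ A_i^c] ≥ 1 − 1/11 = 10/11 > 0, so some outcome avoids every A_i.

27·p = 1/11 ≈ 0.09091; existence CERTIFIED by the union bound.


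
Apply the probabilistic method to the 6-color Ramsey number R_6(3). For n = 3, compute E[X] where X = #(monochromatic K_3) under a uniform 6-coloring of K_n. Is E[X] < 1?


E[X] = C(3, 3) · 6^{1 − 3} = 1 · 6^{−2} = 1/36.
As a reduced fraction: E[X] = 1/36 ≈ 0.028.
Is E[X] < 1? YES.
Since E[X] < 1, there exists a 6-coloring of K_{3} with no monochromatic K_3; hence R_6(3) > 3.

E[X] = 1/36 ≈ 0.028; E[X] < 1, so R_6(3) > 3.


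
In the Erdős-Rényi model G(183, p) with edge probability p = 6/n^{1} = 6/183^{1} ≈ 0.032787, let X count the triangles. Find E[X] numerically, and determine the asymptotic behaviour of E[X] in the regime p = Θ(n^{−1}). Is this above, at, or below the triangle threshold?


Number of potential triangles: C(183, 3) = 1004731.
Each occurs with probability p³ ≈ (0.032787)³ ≈ 3.5245241e-05.
By linearity: E[X] = C(183, 3)·p³ ≈ 1004731 · 3.5245241e-05 ≈ 35.41199.
Here α = 1, so p = 6/n is exactly at the triangle threshold p ~ 1/n. Asymptotically E[X] → c³/6 = 6³/6 = 36 ≈ 36.00000, a bounded constant. In this regime the triangle count is asymptotically Poisson(c³/6).

E[X] ≈ 35.41199; in regime p = Θ(1/n^{1}) E[X] stays bounded (at the triangle threshold p ~ 1/n).


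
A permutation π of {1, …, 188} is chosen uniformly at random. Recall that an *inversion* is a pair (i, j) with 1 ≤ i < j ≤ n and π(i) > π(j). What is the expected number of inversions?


Write X = Σ X_I over the C(188, 2) = 17578 pairs i < j, with X_I the indicator of one inversion.
There are 17578 indicators.
For each fixed pair i < j, the values π(i) and π(j) are two distinct elements of {1, …, 188} in uniformly random order; by symmetry P[π(i) > π(j)] = 1/2.
By linearity: E[X] = 17578 · (1/2) = C(188, 2) · (1/2) = 17578/2 = 8789 ≈ 8789.0000.

E[X] = 8789 = 8789.0000.


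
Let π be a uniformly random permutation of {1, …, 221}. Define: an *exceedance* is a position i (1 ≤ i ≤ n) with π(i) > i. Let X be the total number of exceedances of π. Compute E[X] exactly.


Write X = Σ_{i=1}^{221} X_i, where X_i = 1_{π(i) > i}.
For each fixed i, π(i) is uniform over {1, …, 221} (marginal of a uniform permutation), so P[π(i) > i] = (n − i)/n. Summing: Σ_{i=1}^{221} (n − i)/n = (0 + 1 + … + 220)/221 = 221(221 − 1)/(2·221) = (221 − 1)/2.
Hence E[X] = Σ_{i=1}^{221} (221 − i)/221 = 110 ≈ 110.000000.

E[X] = 110 = 110.000000.


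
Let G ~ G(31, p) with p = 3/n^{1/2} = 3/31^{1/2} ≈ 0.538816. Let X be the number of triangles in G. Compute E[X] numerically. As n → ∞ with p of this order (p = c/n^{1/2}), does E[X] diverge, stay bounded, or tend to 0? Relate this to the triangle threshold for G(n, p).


Number of potential triangles: C(31, 3) = 4495.
Each occurs with probability p³ ≈ (0.538816)³ ≈ 1.56430424e-01.
By linearity: E[X] = C(31, 3)·p³ ≈ 4495 · 1.56430424e-01 ≈ 703.154757.
Since α = 1/2 < 1, p = c/n^{1/2} ≫ 1/n is above the triangle threshold p ~ 1/n. Asymptotically E[X] ~ (c³/6)·n^{3(1−α)} = (3³/6)·n^{1.5} → ∞; triangles are abundant w.h.p.

E[X] ≈ 703.154757; in regime p = Θ(1/n^{1/2}) E[X] diverges (above the triangle threshold p ~ 1/n).


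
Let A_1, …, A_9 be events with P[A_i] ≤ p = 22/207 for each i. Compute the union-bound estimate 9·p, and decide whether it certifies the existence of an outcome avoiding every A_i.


Union bound: P[∪_{i=1}^{9} A_i] ≤ Σ_i P[A_i] ≤ 9·p = 9·(22/207) = 22/23.
Numerically: 22/23 ≈ 0.957.
Is 22/23 < 1? YES.
Since P[∪ A_i] ≤ 22/23 < 1, the complement has P[∩ A_i^c] ≥ 1 − 22/23 = 1/23 > 0, so some outcome avoids every A_i.

9·p = 22/23 ≈ 0.957; existence CERTIFIED by the union bound.


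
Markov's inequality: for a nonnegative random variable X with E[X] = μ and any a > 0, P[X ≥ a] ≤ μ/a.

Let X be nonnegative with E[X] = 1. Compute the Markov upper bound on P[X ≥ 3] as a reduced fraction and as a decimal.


μ = E[X] = 1, a = 3.
Markov: P[X ≥ 3] ≤ μ/a = (1)/3 = 1/3.
Numerically: ≈ 0.333.
(Since a = 3 > μ = 1.000, the bound 1/3 is < 1 and informative.)

P[X ≥ 3] ≤ 1/3 ≈ 0.333.


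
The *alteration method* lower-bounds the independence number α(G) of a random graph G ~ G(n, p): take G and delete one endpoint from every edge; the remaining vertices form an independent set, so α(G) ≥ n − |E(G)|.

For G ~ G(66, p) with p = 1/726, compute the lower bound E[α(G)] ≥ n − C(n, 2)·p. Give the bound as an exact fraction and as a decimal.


E[|E(G)|] = C(66, 2)·p = 2145 · (1/726) = 65/22.
E[α(G)] ≥ n − E[|E(G)|] = 66 − 65/22 = 1387/22.
Numerically: ≈ 63.0455.
(This is only a lower bound; the true E[α(G)] may be larger.)

E[α(G)] ≥ 1387/22 ≈ 63.0455.


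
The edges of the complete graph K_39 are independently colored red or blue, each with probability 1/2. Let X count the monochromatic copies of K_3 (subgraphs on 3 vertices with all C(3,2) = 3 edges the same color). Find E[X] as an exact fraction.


Let X = Σ_S X_S over the C(39, 3) = 9139 subsets S of size 3, where X_S = 1 if the K_3 on S is monochromatic.
For a fixed S, the K_3 on S has C(3, 2) = 3 edges. P[all 3 edges red] = (1/2)^3, and likewise for blue, so P[monochromatic] = 2·(1/2)^3 = 2^{1 − 3} = 1/4.
By linearity of expectation: E[X] = C(39, 3) · 2^{1 − 3} = 9139 · 1/4 = 9139/4.
Numerically: E[X] ≈ 2284.750.

E[X] = C(39,3)·2^(1−C(3,2)) = 9139/4 ≈ 2284.750.


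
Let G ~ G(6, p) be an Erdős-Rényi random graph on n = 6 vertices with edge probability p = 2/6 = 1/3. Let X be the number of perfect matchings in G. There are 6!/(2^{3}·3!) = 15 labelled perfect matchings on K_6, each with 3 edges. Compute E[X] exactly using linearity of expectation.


K_6 has 6!/(2^{3}·3!) = 15 labelled perfect matchings.
For each such perfect matching H, let X_H = 1 if all 3 edges of H are present in G. Then P[X_H = 1] = p^{3} = (1/3)^{3} = 1/27.
Summing the indicators: E[X] = Σ_H E[X_H] = 15 · p^{3} = 15 · 1/27 = 5/9.
Numerically: E[X] ≈ 0.556.

E[X] = 15 · (1/3)^{3} = 5/9 ≈ 0.556.


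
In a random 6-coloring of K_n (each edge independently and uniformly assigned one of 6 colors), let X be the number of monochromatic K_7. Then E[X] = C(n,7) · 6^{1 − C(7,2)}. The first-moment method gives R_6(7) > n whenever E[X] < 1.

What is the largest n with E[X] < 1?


We need C(n, 7) · 6^{1 − 21} < 1, i.e. C(n, 7) < 6^{21 − 1} = 3656158440062976.
Check values of n near the boundary:
  n = 563: C(563, 7) = 3426622515769596; 3426622515769596 < 3656158440062976? YES
  n = 564: C(564, 7) = 3469685994423792; 3469685994423792 < 3656158440062976? YES
  n = 565: C(565, 7) = 3513212521235560; 3513212521235560 < 3656158440062976? YES
  n = 566: C(566, 7) = 3557206237959440; 3557206237959440 < 3656158440062976? YES
  n = 567: C(567, 7) = 3601671315933933; 3601671315933933 < 3656158440062976? YES
  n = 568: C(568, 7) = 3646611956239704; 3646611956239704 < 3656158440062976? YES
  n = 569: C(569, 7) = 3692032389858348; 3692032389858348 < 3656158440062976? NO
  n = 570: C(570, 7) = 3737936877831720; 3737936877831720 < 3656158440062976? NO
  n = 571: C(571, 7) = 3784329711421830; 3784329711421830 < 3656158440062976? NO
The largest n with C(n, 7) < 3656158440062976 is n = 568 (where E[X] = 16882462760369/16926659444736 ≈ 0.9974). Hence R_6(7) > 568, i.e. R_6(7) ≥ 569.

Largest n = 568; hence R_6(7) > 568.


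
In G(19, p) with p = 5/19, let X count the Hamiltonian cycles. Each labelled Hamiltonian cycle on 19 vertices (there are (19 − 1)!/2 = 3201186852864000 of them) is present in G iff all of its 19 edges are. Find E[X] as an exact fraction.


K_19 has (19 − 1)!/2 = 3201186852864000 labelled Hamiltonian cycles.
For each such Hamiltonian cycle H, let X_H = 1 if all 19 edges of H are present in G. Then P[X_H = 1] = p^{19} = (5/19)^{19} = 19073486328125/1978419655660313589123979.
By linearity: E[X] = Σ_H E[X_H] = 3201186852864000 · p^{19} = 3201186852864000 · 19073486328125/1978419655660313589123979 = 61057793671875000000000000000/1978419655660313589123979.
Numerically: E[X] ≈ 3.09e+04.

E[X] = 3201186852864000 · (5/19)^{19} = 61057793671875000000000000000/1978419655660313589123979 ≈ 3.09e+04.


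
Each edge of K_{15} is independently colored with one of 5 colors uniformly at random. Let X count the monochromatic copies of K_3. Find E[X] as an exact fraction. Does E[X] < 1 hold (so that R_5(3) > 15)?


E[X] = C(15, 3) · 5^{1 − 3} = 455 · 5^{−2} = 455/25.
As a reduced fraction: E[X] = 91/5 ≈ 18.20000.
Is E[X] < 1? NO.
Since E[X] ≥ 1, the first-moment bound is inconclusive at n = 15; it does NOT by itself certify R_5(3) > 15.

E[X] = 91/5 ≈ 18.20000; E[X] ≥ 1; first-moment method inconclusive here.


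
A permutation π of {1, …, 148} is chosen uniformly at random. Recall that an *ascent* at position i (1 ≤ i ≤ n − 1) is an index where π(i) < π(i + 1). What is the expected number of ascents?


Write X = Σ X_I over i = 1, …, 147, with X_I the indicator of one ascent.
There are 147 indicators.
For each fixed i, the pair (π(i), π(i+1)) is a uniformly random ordered pair of distinct values from {1, …, 148}; by symmetry P[π(i) < π(i+1)] = 1/2.
By linearity: E[X] = 147 · (1/2) = (148 − 1) · (1/2) = 147/2 ≈ 73.5000.

E[X] = 147/2 = 73.5000.


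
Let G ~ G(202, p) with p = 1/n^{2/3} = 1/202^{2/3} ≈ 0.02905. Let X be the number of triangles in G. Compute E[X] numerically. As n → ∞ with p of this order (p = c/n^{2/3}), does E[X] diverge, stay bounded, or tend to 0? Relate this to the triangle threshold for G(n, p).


Number of potential triangles: C(202, 3) = 1353400.
Each occurs with probability p³ ≈ (0.02905)³ ≈ 2.450740e-05.
By linearity: E[X] = C(202, 3)·p³ ≈ 1353400 · 2.450740e-05 ≈ 33.1683.
Since α = 2/3 < 1, p = c/n^{2/3} ≫ 1/n is above the triangle threshold p ~ 1/n. Asymptotically E[X] ~ (c³/6)·n^{3(1−α)} = (1³/6)·n^{1} → ∞; triangles are abundant w.h.p.

E[X] ≈ 33.1683; in regime p = Θ(1/n^{2/3}) E[X] diverges (above the triangle threshold p ~ 1/n).


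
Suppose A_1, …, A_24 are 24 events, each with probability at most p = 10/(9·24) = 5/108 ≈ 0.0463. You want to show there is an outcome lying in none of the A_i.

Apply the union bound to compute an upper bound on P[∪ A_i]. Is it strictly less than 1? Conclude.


Union bound: P[∪_{i=1}^{24} A_i] ≤ Σ_i P[A_i] ≤ 24·p = 24·(5/108) = 10/9.
Numerically: 10/9 ≈ 1.1111.
Is 10/9 < 1? NO.
Since the bound 10/9 is ≥ 1, the union bound is uninformative here; it does NOT by itself certify existence.

24·p = 10/9 ≈ 1.1111; existence NOT certified by the union bound.


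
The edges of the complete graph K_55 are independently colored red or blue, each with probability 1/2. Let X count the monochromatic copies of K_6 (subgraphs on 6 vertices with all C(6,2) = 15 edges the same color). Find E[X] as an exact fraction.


Let X = Σ_S X_S over the C(55, 6) = 28989675 subsets S of size 6, where X_S = 1 if the K_6 on S is monochromatic.
For a fixed S, the K_6 on S has C(6, 2) = 15 edges. P[all 15 edges red] = (1/2)^15, and likewise for blue, so P[monochromatic] = 2·(1/2)^15 = 2^{1 − 15} = 1/16384.
By linearity: E[X] = C(55, 6) · 2^{1 − 15} = 28989675 · 1/16384 = 28989675/16384.
Numerically: E[X] ≈ 1769.389343.

E[X] = C(55,6)·2^(1−C(6,2)) = 28989675/16384 ≈ 1769.389343.


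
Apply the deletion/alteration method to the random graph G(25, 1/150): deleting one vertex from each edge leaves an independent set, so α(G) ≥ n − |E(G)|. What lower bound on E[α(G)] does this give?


E[|E(G)|] = C(25, 2)·p = 300 · (1/150) = 2.
E[α(G)] ≥ n − E[|E(G)|] = 25 − 2 = 23.
Numerically: ≈ 23.000000.
(This is only a lower bound; the true E[α(G)] may be larger.)

E[α(G)] ≥ 23 ≈ 23.000000.


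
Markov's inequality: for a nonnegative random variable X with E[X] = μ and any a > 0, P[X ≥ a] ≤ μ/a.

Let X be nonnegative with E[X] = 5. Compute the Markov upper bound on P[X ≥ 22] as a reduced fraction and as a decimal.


μ = E[X] = 5, a = 22.
Markov: P[X ≥ 22] ≤ μ/a = (5)/22 = 5/22.
Numerically: ≈ 0.2273.
(Since a = 22 > μ = 5.0000, the bound 5/22 is < 1 and informative.)

P[X ≥ 22] ≤ 5/22 ≈ 0.2273.


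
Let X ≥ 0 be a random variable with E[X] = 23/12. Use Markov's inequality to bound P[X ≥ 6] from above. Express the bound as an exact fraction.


μ = E[X] = 23/12, a = 6.
Markov: P[X ≥ 6] ≤ μ/a = (23/12)/6 = 23/72.
Numerically: ≈ 0.319.
(Since a = 6 > μ = 1.917, the bound 23/72 is < 1 and informative.)

P[X ≥ 6] ≤ 23/72 ≈ 0.319.


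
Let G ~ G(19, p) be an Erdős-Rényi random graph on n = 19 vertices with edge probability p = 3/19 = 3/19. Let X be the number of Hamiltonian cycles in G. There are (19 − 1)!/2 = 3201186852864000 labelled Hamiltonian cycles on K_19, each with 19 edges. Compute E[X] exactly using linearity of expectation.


K_19 has (19 − 1)!/2 = 3201186852864000 labelled Hamiltonian cycles.
For each such Hamiltonian cycle H, let X_H = 1 if all 19 edges of H are present in G. Then P[X_H = 1] = p^{19} = (3/19)^{19} = 1162261467/1978419655660313589123979.
By linearity of expectation: E[X] = Σ_H E[X_H] = 3201186852864000 · p^{19} = 3201186852864000 · 1162261467/1978419655660313589123979 = 3720616127750825791488000/1978419655660313589123979.
Numerically: E[X] ≈ 1.8806.

E[X] = 3201186852864000 · (3/19)^{19} = 3720616127750825791488000/1978419655660313589123979 ≈ 1.8806.


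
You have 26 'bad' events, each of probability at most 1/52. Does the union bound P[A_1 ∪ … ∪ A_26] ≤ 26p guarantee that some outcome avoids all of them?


Union bound: P[∪_{i=1}^{26} A_i] ≤ Σ_i P[A_i] ≤ 26·p = 26·(1/52) = 1/2.
Numerically: 1/2 ≈ 0.5000.
Is 1/2 < 1? YES.
Since P[∪ A_i] ≤ 1/2 < 1, the complement has P[∩ A_i^c] ≥ 1 − 1/2 = 1/2 > 0, so some outcome avoids every A_i.

26·p = 1/2 ≈ 0.5000; existence CERTIFIED by the union bound.


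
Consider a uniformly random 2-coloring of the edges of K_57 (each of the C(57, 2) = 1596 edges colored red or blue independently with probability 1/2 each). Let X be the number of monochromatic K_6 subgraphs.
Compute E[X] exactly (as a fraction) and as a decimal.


Let X = Σ_S X_S over the C(57, 6) = 36288252 subsets S of size 6, where X_S = 1 if the K_6 on S is monochromatic.
For a fixed S, the K_6 on S has C(6, 2) = 15 edges. P[all 15 edges red] = (1/2)^15, and likewise for blue, so P[monochromatic] = 2·(1/2)^15 = 2^{1 − 15} = 1/16384.
By linearity of expectation: E[X] = C(57, 6) · 2^{1 − 15} = 36288252 · 1/16384 = 9072063/4096.
Numerically: E[X] ≈ 2214.85913.

E[X] = C(57,6)·2^(1−C(6,2)) = 9072063/4096 ≈ 2214.85913.


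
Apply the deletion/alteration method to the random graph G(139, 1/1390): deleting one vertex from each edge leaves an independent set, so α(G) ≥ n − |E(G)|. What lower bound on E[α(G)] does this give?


E[|E(G)|] = C(139, 2)·p = 9591 · (1/1390) = 69/10.
E[α(G)] ≥ n − E[|E(G)|] = 139 − 69/10 = 1321/10.
Numerically: ≈ 132.10000.
(This is only a lower bound; the true E[α(G)] may be larger.)

E[α(G)] ≥ 1321/10 ≈ 132.10000.


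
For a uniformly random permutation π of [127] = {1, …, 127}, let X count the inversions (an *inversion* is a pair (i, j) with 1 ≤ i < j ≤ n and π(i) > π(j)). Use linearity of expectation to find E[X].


Write X = Σ X_I over the C(127, 2) = 8001 pairs i < j, with X_I the indicator of one inversion.
There are 8001 indicators.
For each fixed pair i < j, the values π(i) and π(j) are two distinct elements of {1, …, 127} in uniformly random order; by symmetry P[π(i) > π(j)] = 1/2.
By linearity: E[X] = 8001 · (1/2) = C(127, 2) · (1/2) = 8001/2 = 8001/2 ≈ 4000.500000.

E[X] = 8001/2 = 4000.500000.


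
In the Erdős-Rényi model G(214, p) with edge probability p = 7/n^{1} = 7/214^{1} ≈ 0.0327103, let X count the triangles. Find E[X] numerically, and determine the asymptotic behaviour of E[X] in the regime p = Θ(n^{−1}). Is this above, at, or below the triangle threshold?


Number of potential triangles: C(214, 3) = 1610564.
Each occurs with probability p³ ≈ (0.0327103)³ ≈ 3.49987715e-05.
By linearity: E[X] = C(214, 3)·p³ ≈ 1610564 · 3.49987715e-05 ≈ 56.367761.
Here α = 1, so p = 7/n is exactly at the triangle threshold p ~ 1/n. Asymptotically E[X] → c³/6 = 7³/6 = 343/6 ≈ 57.166667, a bounded constant. In this regime the triangle count is asymptotically Poisson(c³/6).

E[X] ≈ 56.367761; in regime p = Θ(1/n^{1}) E[X] stays bounded (at the triangle threshold p ~ 1/n).


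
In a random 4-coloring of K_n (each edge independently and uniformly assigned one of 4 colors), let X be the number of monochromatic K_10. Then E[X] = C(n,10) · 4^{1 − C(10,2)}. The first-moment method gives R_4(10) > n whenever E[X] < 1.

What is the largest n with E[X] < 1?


We need C(n, 10) · 4^{1 − 45} < 1, i.e. C(n, 10) < 4^{45 − 1} = 309485009821345068724781056.
Check values of n near the boundary:
  n = 2020: C(2020, 10) = 304832018578739931133653656; 304832018578739931133653656 < 309485009821345068724781056? YES
  n = 2021: C(2021, 10) = 306347841644770462864800616; 306347841644770462864800616 < 309485009821345068724781056? YES
  n = 2022: C(2022, 10) = 307870445231474093395937796; 307870445231474093395937796 < 309485009821345068724781056? YES
  n = 2023: C(2023, 10) = 309399856285778485315440716; 309399856285778485315440716 < 309485009821345068724781056? YES
  n = 2024: C(2024, 10) = 310936101848269937576192656; 310936101848269937576192656 < 309485009821345068724781056? NO
The largest n with C(n, 10) < 309485009821345068724781056 is n = 2023 (where E[X] = 77349964071444621328860179/77371252455336267181195264 ≈ 1.000). Hence R_4(10) > 2023, i.e. R_4(10) ≥ 2024.

Largest n = 2023; hence R_4(10) > 2023.


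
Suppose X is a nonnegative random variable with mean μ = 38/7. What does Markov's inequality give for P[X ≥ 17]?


μ = E[X] = 38/7, a = 17.
Markov: P[X ≥ 17] ≤ μ/a = (38/7)/17 = 38/119.
Numerically: ≈ 0.3193.
(Since a = 17 > μ = 5.4286, the bound 38/119 is < 1 and informative.)

P[X ≥ 17] ≤ 38/119 ≈ 0.3193.


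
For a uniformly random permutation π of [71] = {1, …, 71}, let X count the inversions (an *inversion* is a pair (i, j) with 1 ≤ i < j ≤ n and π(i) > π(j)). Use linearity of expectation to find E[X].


Write X = Σ X_I over the C(71, 2) = 2485 pairs i < j, with X_I the indicator of one inversion.
There are 2485 indicators.
For each fixed pair i < j, the values π(i) and π(j) are two distinct elements of {1, …, 71} in uniformly random order; by symmetry P[π(i) > π(j)] = 1/2.
By linearity: E[X] = 2485 · (1/2) = C(71, 2) · (1/2) = 2485/2 = 2485/2 ≈ 1242.50000.

E[X] = 2485/2 = 1242.50000.


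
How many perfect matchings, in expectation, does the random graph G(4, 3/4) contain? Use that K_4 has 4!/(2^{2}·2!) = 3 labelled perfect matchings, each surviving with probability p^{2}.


K_4 has 4!/(2^{2}·2!) = 3 labelled perfect matchings.
For each such perfect matching H, let X_H = 1 if all 2 edges of H are present in G. Then P[X_H = 1] = p^{2} = (3/4)^{2} = 9/16.
Summing the indicators: E[X] = Σ_H E[X_H] = 3 · p^{2} = 3 · 9/16 = 27/16.
Numerically: E[X] ≈ 1.6875.

E[X] = 3 · (3/4)^{2} = 27/16 ≈ 1.6875.


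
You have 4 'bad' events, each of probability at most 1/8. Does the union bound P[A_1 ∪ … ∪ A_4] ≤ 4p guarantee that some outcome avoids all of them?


Union bound: P[∪_{i=1}^{4} A_i] ≤ Σ_i P[A_i] ≤ 4·p = 4·(1/8) = 1/2.
Numerically: 1/2 ≈ 0.50000.
Is 1/2 < 1? YES.
Since P[∪ A_i] ≤ 1/2 < 1, the complement has P[∩ A_i^c] ≥ 1 − 1/2 = 1/2 > 0, so some outcome avoids every A_i.

4·p = 1/2 ≈ 0.50000; existence CERTIFIED by the union bound.


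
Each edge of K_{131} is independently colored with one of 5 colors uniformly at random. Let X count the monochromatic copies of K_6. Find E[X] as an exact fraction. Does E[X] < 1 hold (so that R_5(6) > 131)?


E[X] = C(131, 6) · 5^{1 − 15} = 6249655776 · 5^{−14} = 6249655776/6103515625.
As a reduced fraction: E[X] = 6249655776/6103515625 ≈ 1.0239436.
Is E[X] < 1? NO.
Since E[X] ≥ 1, the first-moment bound is inconclusive at n = 131; it does NOT by itself certify R_5(6) > 131.

E[X] = 6249655776/6103515625 ≈ 1.0239436; E[X] ≥ 1; first-moment method inconclusive here.


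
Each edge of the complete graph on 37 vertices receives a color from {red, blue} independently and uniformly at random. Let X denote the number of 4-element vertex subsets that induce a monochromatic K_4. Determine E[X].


Let X = Σ_S X_S over the C(37, 4) = 66045 subsets S of size 4, where X_S = 1 if the K_4 on S is monochromatic.
For a fixed S, the K_4 on S has C(4, 2) = 6 edges. P[all 6 edges red] = (1/2)^6, and likewise for blue, so P[monochromatic] = 2·(1/2)^6 = 2^{1 − 6} = 1/32.
Summing: E[X] = C(37, 4) · 2^{1 − 6} = 66045 · 1/32 = 66045/32.
Numerically: E[X] ≈ 2063.90625.

E[X] = C(37,4)·2^(1−C(4,2)) = 66045/32 ≈ 2063.90625.


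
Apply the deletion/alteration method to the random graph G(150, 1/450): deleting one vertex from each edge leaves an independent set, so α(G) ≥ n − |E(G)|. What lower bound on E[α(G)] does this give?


E[|E(G)|] = C(150, 2)·p = 11175 · (1/450) = 149/6.
E[α(G)] ≥ n − E[|E(G)|] = 150 − 149/6 = 751/6.
Numerically: ≈ 125.166667.
(This is only a lower bound; the true E[α(G)] may be larger.)

E[α(G)] ≥ 751/6 ≈ 125.166667.


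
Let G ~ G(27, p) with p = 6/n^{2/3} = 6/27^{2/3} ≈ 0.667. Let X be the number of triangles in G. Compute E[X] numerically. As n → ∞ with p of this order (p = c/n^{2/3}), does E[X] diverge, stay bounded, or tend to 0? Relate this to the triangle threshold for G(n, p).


Number of potential triangles: C(27, 3) = 2925.
Each occurs with probability p³ ≈ (0.667)³ ≈ 2.96296e-01.
By linearity: E[X] = C(27, 3)·p³ ≈ 2925 · 2.96296e-01 ≈ 866.667.
Since α = 2/3 < 1, p = c/n^{2/3} ≫ 1/n is above the triangle threshold p ~ 1/n. Asymptotically E[X] ~ (c³/6)·n^{3(1−α)} = (6³/6)·n^{1} → ∞; triangles are abundant w.h.p.

E[X] ≈ 866.667; in regime p = Θ(1/n^{2/3}) E[X] diverges (above the triangle threshold p ~ 1/n).


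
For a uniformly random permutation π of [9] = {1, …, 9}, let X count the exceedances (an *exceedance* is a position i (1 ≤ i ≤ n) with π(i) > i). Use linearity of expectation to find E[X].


Write X = Σ_{i=1}^{9} X_i, where X_i = 1_{π(i) > i}.
For each fixed i, π(i) is uniform over {1, …, 9} (marginal of a uniform permutation), so P[π(i) > i] = (n − i)/n. Summing: Σ_{i=1}^{9} (n − i)/n = (0 + 1 + … + 8)/9 = 9(9 − 1)/(2·9) = (9 − 1)/2.
Hence E[X] = Σ_{i=1}^{9} (9 − i)/9 = 4 ≈ 4.0000.

E[X] = 4 = 4.0000.


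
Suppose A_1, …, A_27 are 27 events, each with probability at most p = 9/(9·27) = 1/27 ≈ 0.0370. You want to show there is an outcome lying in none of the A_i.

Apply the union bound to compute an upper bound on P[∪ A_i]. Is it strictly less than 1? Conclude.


Union bound: P[∪_{i=1}^{27} A_i] ≤ Σ_i P[A_i] ≤ 27·p = 27·(1/27) = 1.
Numerically: 1 ≈ 1.0000.
Is 1 < 1? NO.
Since the bound 1 is ≥ 1, the union bound is uninformative here; it does NOT by itself certify existence.

27·p = 1 ≈ 1.0000; existence NOT certified by the union bound.


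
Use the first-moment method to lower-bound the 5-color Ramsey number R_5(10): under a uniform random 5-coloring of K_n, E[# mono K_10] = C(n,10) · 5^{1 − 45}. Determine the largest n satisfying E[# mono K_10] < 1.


We need C(n, 10) · 5^{1 − 45} < 1, i.e. C(n, 10) < 5^{45 − 1} = 5684341886080801486968994140625.
Check values of n near the boundary:
  n = 5390: C(5390, 10) = 5655833965919099070255434039753; 5655833965919099070255434039753 < 5684341886080801486968994140625? YES
  n = 5391: C(5391, 10) = 5666344714787188828795213697883; 5666344714787188828795213697883 < 5684341886080801486968994140625? YES
  n = 5392: C(5392, 10) = 5676873040158402483252283957448; 5676873040158402483252283957448 < 5684341886080801486968994140625? YES
  n = 5393: C(5393, 10) = 5687418968154238267170642278008; 5687418968154238267170642278008 < 5684341886080801486968994140625? NO
The largest n with C(n, 10) < 5684341886080801486968994140625 is n = 5392 (where E[X] = 5676873040158402483252283957448/5684341886080801486968994140625 ≈ 0.9987). Hence R_5(10) > 5392, i.e. R_5(10) ≥ 5393.

Largest n = 5392; hence R_5(10) > 5392.


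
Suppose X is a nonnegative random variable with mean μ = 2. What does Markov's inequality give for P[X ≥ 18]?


μ = E[X] = 2, a = 18.
Markov: P[X ≥ 18] ≤ μ/a = (2)/18 = 1/9.
Numerically: ≈ 0.111111.
(Since a = 18 > μ = 2.000000, the bound 1/9 is < 1 and informative.)

P[X ≥ 18] ≤ 1/9 ≈ 0.111111.


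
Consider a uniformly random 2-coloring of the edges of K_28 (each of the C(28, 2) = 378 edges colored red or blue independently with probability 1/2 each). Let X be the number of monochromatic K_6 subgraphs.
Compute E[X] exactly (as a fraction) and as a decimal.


Let X = Σ_S X_S over the C(28, 6) = 376740 subsets S of size 6, where X_S = 1 if the K_6 on S is monochromatic.
For a fixed S, the K_6 on S has C(6, 2) = 15 edges. P[all 15 edges red] = (1/2)^15, and likewise for blue, so P[monochromatic] = 2·(1/2)^15 = 2^{1 − 15} = 1/16384.
By linearity: E[X] = C(28, 6) · 2^{1 − 15} = 376740 · 1/16384 = 94185/4096.
Numerically: E[X] ≈ 22.994385.

E[X] = C(28,6)·2^(1−C(6,2)) = 94185/4096 ≈ 22.994385.


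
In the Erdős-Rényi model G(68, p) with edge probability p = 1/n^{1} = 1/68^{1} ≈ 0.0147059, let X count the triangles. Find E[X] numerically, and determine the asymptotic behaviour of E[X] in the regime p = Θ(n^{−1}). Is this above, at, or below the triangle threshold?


Number of potential triangles: C(68, 3) = 50116.
Each occurs with probability p³ ≈ (0.0147059)³ ≈ 3.18033788e-06.
By linearity: E[X] = C(68, 3)·p³ ≈ 50116 · 3.18033788e-06 ≈ 0.159386.
Here α = 1, so p = 1/n is exactly at the triangle threshold p ~ 1/n. Asymptotically E[X] → c³/6 = 1³/6 = 1/6 ≈ 0.166667, a bounded constant. In this regime the triangle count is asymptotically Poisson(c³/6).

E[X] ≈ 0.159386; in regime p = Θ(1/n^{1}) E[X] stays bounded (at the triangle threshold p ~ 1/n).


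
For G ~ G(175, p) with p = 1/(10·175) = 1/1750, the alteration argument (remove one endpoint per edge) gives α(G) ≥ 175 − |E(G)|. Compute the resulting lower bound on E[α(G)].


E[|E(G)|] = C(175, 2)·p = 15225 · (1/1750) = 87/10.
E[α(G)] ≥ n − E[|E(G)|] = 175 − 87/10 = 1663/10.
Numerically: ≈ 166.3000.
(This is only a lower bound; the true E[α(G)] may be larger.)

E[α(G)] ≥ 1663/10 ≈ 166.3000.


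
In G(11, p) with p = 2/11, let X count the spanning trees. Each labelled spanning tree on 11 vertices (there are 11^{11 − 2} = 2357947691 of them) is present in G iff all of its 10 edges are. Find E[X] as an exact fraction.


K_11 has 11^{11 − 2} = 2357947691 labelled spanning trees.
For each such spanning tree H, let X_H = 1 if all 10 edges of H are present in G. Then P[X_H = 1] = p^{10} = (2/11)^{10} = 1024/25937424601.
By linearity: E[X] = Σ_H E[X_H] = 2357947691 · p^{10} = 2357947691 · 1024/25937424601 = 1024/11.
Numerically: E[X] ≈ 93.09.

E[X] = 2357947691 · (2/11)^{10} = 1024/11 ≈ 93.09.


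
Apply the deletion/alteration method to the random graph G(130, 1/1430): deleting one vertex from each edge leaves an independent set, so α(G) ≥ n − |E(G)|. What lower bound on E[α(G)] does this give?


E[|E(G)|] = C(130, 2)·p = 8385 · (1/1430) = 129/22.
E[α(G)] ≥ n − E[|E(G)|] = 130 − 129/22 = 2731/22.
Numerically: ≈ 124.1364.
(This is only a lower bound; the true E[α(G)] may be larger.)

E[α(G)] ≥ 2731/22 ≈ 124.1364.


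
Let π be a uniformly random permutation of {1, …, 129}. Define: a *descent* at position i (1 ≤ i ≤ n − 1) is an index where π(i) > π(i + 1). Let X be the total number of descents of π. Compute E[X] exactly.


Write X = Σ X_I over i = 1, …, 128, with X_I the indicator of one descent.
There are 128 indicators.
For each fixed i, the pair (π(i), π(i+1)) is a uniformly random ordered pair of distinct values from {1, …, 129}; by symmetry P[π(i) > π(i+1)] = 1/2.
By linearity: E[X] = 128 · (1/2) = (129 − 1) · (1/2) = 64 ≈ 64.00000.

E[X] = 64 = 64.00000.


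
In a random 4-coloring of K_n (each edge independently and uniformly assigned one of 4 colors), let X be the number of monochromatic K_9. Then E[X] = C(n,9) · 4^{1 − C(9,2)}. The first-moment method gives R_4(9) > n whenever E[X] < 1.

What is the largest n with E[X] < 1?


We need C(n, 9) · 4^{1 − 36} < 1, i.e. C(n, 9) < 4^{36 − 1} = 1180591620717411303424.
Check values of n near the boundary:
  n = 911: C(911, 9) = 1144686900492291197405; 1144686900492291197405 < 1180591620717411303424? YES
  n = 912: C(912, 9) = 1156095740032081475120; 1156095740032081475120 < 1180591620717411303424? YES
  n = 913: C(913, 9) = 1167605542753639808390; 1167605542753639808390 < 1180591620717411303424? YES
  n = 914: C(914, 9) = 1179217089587653905932; 1179217089587653905932 < 1180591620717411303424? YES
  n = 915: C(915, 9) = 1190931166636537885130; 1190931166636537885130 < 1180591620717411303424? NO
  n = 916: C(916, 9) = 1202748565202942340440; 1202748565202942340440 < 1180591620717411303424? NO
  n = 917: C(917, 9) = 1214670081818390006810; 1214670081818390006810 < 1180591620717411303424? NO
The largest n with C(n, 9) < 1180591620717411303424 is n = 914 (where E[X] = 294804272396913476483/295147905179352825856 ≈ 0.99884). Hence R_4(9) > 914, i.e. R_4(9) ≥ 915.

Largest n = 914; hence R_4(9) > 914.


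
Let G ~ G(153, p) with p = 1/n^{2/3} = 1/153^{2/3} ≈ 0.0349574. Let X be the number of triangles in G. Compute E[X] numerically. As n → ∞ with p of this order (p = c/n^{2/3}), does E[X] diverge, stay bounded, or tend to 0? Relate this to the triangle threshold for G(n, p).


Number of potential triangles: C(153, 3) = 585276.
Each occurs with probability p³ ≈ (0.0349574)³ ≈ 4.27186125e-05.
By linearity: E[X] = C(153, 3)·p³ ≈ 585276 · 4.27186125e-05 ≈ 25.002179.
Since α = 2/3 < 1, p = c/n^{2/3} ≫ 1/n is above the triangle threshold p ~ 1/n. Asymptotically E[X] ~ (c³/6)·n^{3(1−α)} = (1³/6)·n^{1} → ∞; triangles are abundant w.h.p.

E[X] ≈ 25.002179; in regime p = Θ(1/n^{2/3}) E[X] diverges (above the triangle threshold p ~ 1/n).


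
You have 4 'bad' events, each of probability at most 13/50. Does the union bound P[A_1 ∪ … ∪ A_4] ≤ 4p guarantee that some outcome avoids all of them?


Union bound: P[∪_{i=1}^{4} A_i] ≤ Σ_i P[A_i] ≤ 4·p = 4·(13/50) = 26/25.
Numerically: 26/25 ≈ 1.040000.
Is 26/25 < 1? NO.
Since the bound 26/25 is ≥ 1, the union bound is uninformative here; it does NOT by itself certify existence.

4·p = 26/25 ≈ 1.040000; existence NOT certified by the union bound.


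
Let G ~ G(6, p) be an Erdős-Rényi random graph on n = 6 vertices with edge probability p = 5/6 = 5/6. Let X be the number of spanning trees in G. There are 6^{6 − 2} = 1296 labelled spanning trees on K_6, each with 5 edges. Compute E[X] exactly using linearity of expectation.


K_6 has 6^{6 − 2} = 1296 labelled spanning trees.
For each such spanning tree H, let X_H = 1 if all 5 edges of H are present in G. Then P[X_H = 1] = p^{5} = (5/6)^{5} = 3125/7776.
By linearity: E[X] = Σ_H E[X_H] = 1296 · p^{5} = 1296 · 3125/7776 = 3125/6.
Numerically: E[X] ≈ 520.83.

E[X] = 1296 · (5/6)^{5} = 3125/6 ≈ 520.83.


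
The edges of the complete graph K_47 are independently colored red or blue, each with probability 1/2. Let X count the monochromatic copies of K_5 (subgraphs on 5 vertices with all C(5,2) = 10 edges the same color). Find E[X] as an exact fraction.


Let X = Σ_S X_S over the C(47, 5) = 1533939 subsets S of size 5, where X_S = 1 if the K_5 on S is monochromatic.
For a fixed S, the K_5 on S has C(5, 2) = 10 edges. P[all 10 edges red] = (1/2)^10, and likewise for blue, so P[monochromatic] = 2·(1/2)^10 = 2^{1 − 10} = 1/512.
Summing: E[X] = C(47, 5) · 2^{1 − 10} = 1533939 · 1/512 = 1533939/512.
Numerically: E[X] ≈ 2995.974609.

E[X] = C(47,5)·2^(1−C(5,2)) = 1533939/512 ≈ 2995.974609.


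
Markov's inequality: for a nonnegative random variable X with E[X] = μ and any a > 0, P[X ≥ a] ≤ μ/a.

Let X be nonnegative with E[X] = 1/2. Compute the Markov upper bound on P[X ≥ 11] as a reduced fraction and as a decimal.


μ = E[X] = 1/2, a = 11.
Markov: P[X ≥ 11] ≤ μ/a = (1/2)/11 = 1/22.
Numerically: ≈ 0.0455.
(Since a = 11 > μ = 0.5000, the bound 1/22 is < 1 and informative.)

P[X ≥ 11] ≤ 1/22 ≈ 0.0455.


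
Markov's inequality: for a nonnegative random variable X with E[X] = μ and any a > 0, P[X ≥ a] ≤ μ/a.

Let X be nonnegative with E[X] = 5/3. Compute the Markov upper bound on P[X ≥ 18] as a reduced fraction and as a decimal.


μ = E[X] = 5/3, a = 18.
Markov: P[X ≥ 18] ≤ μ/a = (5/3)/18 = 5/54.
Numerically: ≈ 0.093.
(Since a = 18 > μ = 1.667, the bound 5/54 is < 1 and informative.)

P[X ≥ 18] ≤ 5/54 ≈ 0.093.


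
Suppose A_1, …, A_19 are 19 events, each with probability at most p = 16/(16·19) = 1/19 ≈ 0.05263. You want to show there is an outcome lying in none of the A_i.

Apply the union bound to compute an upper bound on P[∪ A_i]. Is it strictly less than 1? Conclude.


Union bound: P[∪_{i=1}^{19} A_i] ≤ Σ_i P[A_i] ≤ 19·p = 19·(1/19) = 1.
Numerically: 1 ≈ 1.00000.
Is 1 < 1? NO.
Since the bound 1 is ≥ 1, the union bound is uninformative here; it does NOT by itself certify existence.

19·p = 1 ≈ 1.00000; existence NOT certified by the union bound.


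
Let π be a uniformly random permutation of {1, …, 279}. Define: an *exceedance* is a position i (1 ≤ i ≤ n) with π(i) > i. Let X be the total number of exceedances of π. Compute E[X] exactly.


Write X = Σ_{i=1}^{279} X_i, where X_i = 1_{π(i) > i}.
For each fixed i, π(i) is uniform over {1, …, 279} (marginal of a uniform permutation), so P[π(i) > i] = (n − i)/n. Summing: Σ_{i=1}^{279} (n − i)/n = (0 + 1 + … + 278)/279 = 279(279 − 1)/(2·279) = (279 − 1)/2.
Hence E[X] = Σ_{i=1}^{279} (279 − i)/279 = 139 ≈ 139.0000.

E[X] = 139 = 139.0000.


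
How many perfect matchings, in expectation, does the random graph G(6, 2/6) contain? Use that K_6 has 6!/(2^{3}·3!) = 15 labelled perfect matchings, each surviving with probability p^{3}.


K_6 has 6!/(2^{3}·3!) = 15 labelled perfect matchings.
For each such perfect matching H, let X_H = 1 if all 3 edges of H are present in G. Then P[X_H = 1] = p^{3} = (1/3)^{3} = 1/27.
By linearity: E[X] = Σ_H E[X_H] = 15 · p^{3} = 15 · 1/27 = 5/9.
Numerically: E[X] ≈ 0.55556.

E[X] = 15 · (1/3)^{3} = 5/9 ≈ 0.55556.


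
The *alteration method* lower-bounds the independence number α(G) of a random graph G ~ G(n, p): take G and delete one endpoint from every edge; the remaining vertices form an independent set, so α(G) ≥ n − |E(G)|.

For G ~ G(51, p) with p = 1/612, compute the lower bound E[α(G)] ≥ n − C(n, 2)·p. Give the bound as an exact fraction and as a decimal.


E[|E(G)|] = C(51, 2)·p = 1275 · (1/612) = 25/12.
E[α(G)] ≥ n − E[|E(G)|] = 51 − 25/12 = 587/12.
Numerically: ≈ 48.9167.
(This is only a lower bound; the true E[α(G)] may be larger.)

E[α(G)] ≥ 587/12 ≈ 48.9167.


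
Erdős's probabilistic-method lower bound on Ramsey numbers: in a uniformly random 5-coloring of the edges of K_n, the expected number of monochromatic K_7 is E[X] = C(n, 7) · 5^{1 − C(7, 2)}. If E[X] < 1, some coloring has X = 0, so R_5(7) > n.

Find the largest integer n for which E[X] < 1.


We need C(n, 7) · 5^{1 − 21} < 1, i.e. C(n, 7) < 5^{21 − 1} = 95367431640625.
Check values of n near the boundary:
  n = 333: C(333, 7) = 84549532139028; 84549532139028 < 95367431640625? YES
  n = 334: C(334, 7) = 86359460961576; 86359460961576 < 95367431640625? YES
  n = 335: C(335, 7) = 88202498238195; 88202498238195 < 95367431640625? YES
  n = 336: C(336, 7) = 90079147136880; 90079147136880 < 95367431640625? YES
  n = 337: C(337, 7) = 91989916924632; 91989916924632 < 95367431640625? YES
  n = 338: C(338, 7) = 93935323022736; 93935323022736 < 95367431640625? YES
  n = 339: C(339, 7) = 95915887062372; 95915887062372 < 95367431640625? NO
  n = 340: C(340, 7) = 97932136940560; 97932136940560 < 95367431640625? NO
  n = 341: C(341, 7) = 99984606876440; 99984606876440 < 95367431640625? NO
The largest n with C(n, 7) < 95367431640625 is n = 338 (where E[X] = 93935323022736/95367431640625 ≈ 0.9849833). Hence R_5(7) > 338, i.e. R_5(7) ≥ 339.

Largest n = 338; hence R_5(7) > 338.
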